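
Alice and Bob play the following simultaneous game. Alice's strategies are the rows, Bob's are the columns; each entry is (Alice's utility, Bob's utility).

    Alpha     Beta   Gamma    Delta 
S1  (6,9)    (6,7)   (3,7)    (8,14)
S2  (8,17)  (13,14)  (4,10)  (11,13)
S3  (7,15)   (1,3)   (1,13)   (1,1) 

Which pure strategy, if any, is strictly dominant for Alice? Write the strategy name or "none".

S2 vs S1: Alpha: 8>6, Beta: 13>6, Gamma: 4>3, Delta: 11>8.
S2 vs S3: Alpha: 8>7, Beta: 13>1, Gamma: 4>1, Delta: 11>1.
S2 strictly beats every other strategy against every opponent action, so it is strictly dominant.

S2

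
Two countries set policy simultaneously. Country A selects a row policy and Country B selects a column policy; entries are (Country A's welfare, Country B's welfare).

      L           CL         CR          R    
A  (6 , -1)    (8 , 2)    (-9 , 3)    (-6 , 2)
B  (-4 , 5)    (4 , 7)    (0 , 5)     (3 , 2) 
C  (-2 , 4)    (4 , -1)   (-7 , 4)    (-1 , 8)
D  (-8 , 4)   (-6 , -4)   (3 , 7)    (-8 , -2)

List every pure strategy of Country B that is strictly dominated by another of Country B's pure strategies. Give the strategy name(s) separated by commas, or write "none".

none

Nothing dominates L: CL at C (4>-1); CR at B (5=5); R at B (5>2).
Nothing dominates CL: L at A (2>-1); CR at B (7>5); R at A (2=2).
CR is not dominated — it holds its own against L at A (3>-1); CL at A (3>2); R at A (3>2).
Nothing dominates R: L at A (2>-1); CL at A (2=2); CR at C (8>4).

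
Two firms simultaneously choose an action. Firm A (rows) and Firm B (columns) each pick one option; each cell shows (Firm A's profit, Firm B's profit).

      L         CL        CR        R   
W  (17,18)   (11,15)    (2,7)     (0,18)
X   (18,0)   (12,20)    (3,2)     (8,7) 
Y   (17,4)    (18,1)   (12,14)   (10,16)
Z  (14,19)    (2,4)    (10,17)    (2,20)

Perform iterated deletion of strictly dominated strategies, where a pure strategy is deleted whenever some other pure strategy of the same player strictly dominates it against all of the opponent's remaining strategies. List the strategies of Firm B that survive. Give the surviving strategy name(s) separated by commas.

R

Row W is eliminated: X beats it against every remaining column (L: 18>17, CL: 12>11, CR: 3>2, R: 8>0).
Firm A's strategy Z is strictly dominated by Y (L: 17>14, CL: 18>2, CR: 12>10, R: 10>2) and is removed.
Column L is eliminated: CR beats it against every remaining row (X: 2>0, Y: 14>4).
Row X is eliminated: Y beats it against every remaining column (CL: 18>12, CR: 12>3, R: 10>8).
Column CL is eliminated: CR beats it against every remaining row (Y: 14>1).
For Firm B, R strictly dominates CR on the remaining rows (Y: 16>14); eliminate CR.
Among the remaining strategies, none is strictly dominated by another pure strategy of the same player, so the elimination stops.
Surviving strategies — Firm A: {Y}; Firm B: {R}.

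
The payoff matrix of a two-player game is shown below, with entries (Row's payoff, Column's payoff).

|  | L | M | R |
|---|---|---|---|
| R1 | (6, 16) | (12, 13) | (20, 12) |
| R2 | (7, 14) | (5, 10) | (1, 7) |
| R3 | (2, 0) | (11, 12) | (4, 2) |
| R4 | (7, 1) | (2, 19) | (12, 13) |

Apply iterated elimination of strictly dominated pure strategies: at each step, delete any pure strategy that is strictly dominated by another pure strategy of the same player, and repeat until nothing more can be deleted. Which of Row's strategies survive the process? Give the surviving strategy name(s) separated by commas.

R1, R2, R4

Row's strategy R3 is strictly dominated by R1 (L: 6>2, M: 12>11, R: 20>4) and is removed.
For Column, M strictly dominates R on the remaining rows (R1: 13>12, R2: 10>7, R4: 19>13); eliminate R.
Among the remaining strategies, none is strictly dominated by another pure strategy of the same player, so the elimination stops.
Surviving strategies — Row: {R1, R2, R4}; Column: {L, M}.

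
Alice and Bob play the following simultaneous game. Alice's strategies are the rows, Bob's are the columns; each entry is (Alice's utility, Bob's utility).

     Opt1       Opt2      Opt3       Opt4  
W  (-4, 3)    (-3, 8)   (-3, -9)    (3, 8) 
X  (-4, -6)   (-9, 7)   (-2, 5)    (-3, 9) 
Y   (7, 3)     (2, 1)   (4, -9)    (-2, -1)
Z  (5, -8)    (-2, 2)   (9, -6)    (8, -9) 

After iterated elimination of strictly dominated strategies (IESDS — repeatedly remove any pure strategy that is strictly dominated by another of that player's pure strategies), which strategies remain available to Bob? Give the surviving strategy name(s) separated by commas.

For Alice, Z strictly dominates W on the remaining columns (Opt1: 5>-4, Opt2: -2>-3, Opt3: 9>-3, Opt4: 8>3); eliminate W.
Alice's strategy X is strictly dominated by Y (Opt1: 7>-4, Opt2: 2>-9, Opt3: 4>-2, Opt4: -2>-3) and is removed.
For Bob, Opt2 strictly dominates Opt3 on the remaining rows (Y: 1>-9, Z: 2>-6); eliminate Opt3.
For Bob, Opt1 strictly dominates Opt4 on the remaining rows (Y: 3>-1, Z: -8>-9); eliminate Opt4.
For Alice, Y strictly dominates Z on the remaining columns (Opt1: 7>5, Opt2: 2>-2); eliminate Z.
For Bob, Opt1 strictly dominates Opt2 on the remaining rows (Y: 3>1); eliminate Opt2.
Among the remaining strategies, none is strictly dominated by another pure strategy of the same player, so the elimination stops.
Surviving strategies — Alice: {Y}; Bob: {Opt1}.

Opt1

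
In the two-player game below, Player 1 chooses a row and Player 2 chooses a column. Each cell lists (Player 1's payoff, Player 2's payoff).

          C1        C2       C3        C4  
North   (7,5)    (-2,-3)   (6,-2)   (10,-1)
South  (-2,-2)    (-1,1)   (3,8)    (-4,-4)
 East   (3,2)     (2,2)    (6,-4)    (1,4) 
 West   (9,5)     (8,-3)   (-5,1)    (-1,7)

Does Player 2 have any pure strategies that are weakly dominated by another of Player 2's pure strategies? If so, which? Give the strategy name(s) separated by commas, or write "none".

none

C1: no other strategy beats it everywhere (C2 at North (5>-3); C3 at North (5>-2); C4 at North (5>-1)).
Nothing dominates C2: C1 at South (1>-2); C3 at East (2>-4); C4 at South (1>-4).
C3: no other strategy beats it everywhere (C1 at South (8>-2); C2 at North (-2>-3); C4 at South (8>-4)).
C4 is not dominated — it holds its own against C1 at East (4>2); C2 at North (-1>-3); C3 at North (-1>-2).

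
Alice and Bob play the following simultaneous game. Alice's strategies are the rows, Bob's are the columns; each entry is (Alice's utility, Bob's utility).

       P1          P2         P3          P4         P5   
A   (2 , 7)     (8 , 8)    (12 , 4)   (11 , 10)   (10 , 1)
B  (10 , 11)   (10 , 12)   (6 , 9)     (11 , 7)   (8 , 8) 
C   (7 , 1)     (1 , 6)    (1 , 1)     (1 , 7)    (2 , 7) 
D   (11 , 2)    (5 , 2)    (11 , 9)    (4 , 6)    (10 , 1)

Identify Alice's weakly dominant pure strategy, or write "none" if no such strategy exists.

none

A fails to dominate B at P1 (2<10).
B fails to dominate A at P3 (6<12).
C fails to dominate A at P2 (1<8).
D fails to dominate A at P2 (5<8).
No single strategy dominates all the others.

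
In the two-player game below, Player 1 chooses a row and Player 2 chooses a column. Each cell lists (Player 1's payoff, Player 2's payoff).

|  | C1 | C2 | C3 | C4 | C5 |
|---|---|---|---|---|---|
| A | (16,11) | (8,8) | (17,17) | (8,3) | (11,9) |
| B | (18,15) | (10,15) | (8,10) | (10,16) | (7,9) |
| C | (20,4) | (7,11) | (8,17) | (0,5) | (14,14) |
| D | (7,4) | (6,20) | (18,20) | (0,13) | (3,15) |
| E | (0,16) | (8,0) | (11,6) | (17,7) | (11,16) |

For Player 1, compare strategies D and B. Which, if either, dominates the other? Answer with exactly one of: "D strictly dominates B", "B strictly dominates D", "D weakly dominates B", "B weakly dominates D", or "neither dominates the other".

Compare D to B across each choice by Player 2: C1: 7<18, C2: 6<10, C3: 18>8, C4: 0<10, C5: 3<7.
D does better at C3 but worse at C1, C2, C4, C5; neither strategy dominates the other.

neither dominates the other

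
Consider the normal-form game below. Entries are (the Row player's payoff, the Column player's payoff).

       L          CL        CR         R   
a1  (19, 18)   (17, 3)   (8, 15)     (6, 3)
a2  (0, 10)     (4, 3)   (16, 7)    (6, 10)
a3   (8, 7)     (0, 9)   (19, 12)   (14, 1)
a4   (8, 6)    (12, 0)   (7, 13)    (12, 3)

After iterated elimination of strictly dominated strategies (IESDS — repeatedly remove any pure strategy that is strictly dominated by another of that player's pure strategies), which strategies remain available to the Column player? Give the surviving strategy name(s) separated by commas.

The Column player's strategy CL is strictly dominated by CR (a1: 15>3, a2: 7>3, a3: 12>9, a4: 13>0) and is removed.
For the Row player, a3 strictly dominates a2 on the remaining columns (L: 8>0, CR: 19>16, R: 14>6); eliminate a2.
Column R is eliminated: L beats it against every remaining row (a1: 18>3, a3: 7>1, a4: 6>3).
Row a4 is eliminated: a1 beats it against every remaining column (L: 19>8, CR: 8>7).
Among the remaining strategies, none is strictly dominated by another pure strategy of the same player, so the elimination stops.
Surviving strategies — the Row player: {a1, a3}; the Column player: {L, CR}.

L, CR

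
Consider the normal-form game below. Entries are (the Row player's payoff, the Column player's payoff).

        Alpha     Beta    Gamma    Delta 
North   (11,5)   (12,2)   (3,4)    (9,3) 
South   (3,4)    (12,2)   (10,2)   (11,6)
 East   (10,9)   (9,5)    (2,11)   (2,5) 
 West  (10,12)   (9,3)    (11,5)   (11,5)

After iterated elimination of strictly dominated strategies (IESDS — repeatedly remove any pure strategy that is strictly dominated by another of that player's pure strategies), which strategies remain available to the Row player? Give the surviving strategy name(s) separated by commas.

Row East is eliminated: North beats it against every remaining column (Alpha: 11>10, Beta: 12>9, Gamma: 3>2, Delta: 9>2).
Column Beta is eliminated: Alpha beats it against every remaining row (North: 5>2, South: 4>2, West: 12>3).
The Column player's strategy Gamma is strictly dominated by Alpha (North: 5>4, South: 4>2, West: 12>5) and is removed.
Among the remaining strategies, none is strictly dominated by another pure strategy of the same player, so the elimination stops.
Surviving strategies — the Row player: {North, South, West}; the Column player: {Alpha, Delta}.

North, South, West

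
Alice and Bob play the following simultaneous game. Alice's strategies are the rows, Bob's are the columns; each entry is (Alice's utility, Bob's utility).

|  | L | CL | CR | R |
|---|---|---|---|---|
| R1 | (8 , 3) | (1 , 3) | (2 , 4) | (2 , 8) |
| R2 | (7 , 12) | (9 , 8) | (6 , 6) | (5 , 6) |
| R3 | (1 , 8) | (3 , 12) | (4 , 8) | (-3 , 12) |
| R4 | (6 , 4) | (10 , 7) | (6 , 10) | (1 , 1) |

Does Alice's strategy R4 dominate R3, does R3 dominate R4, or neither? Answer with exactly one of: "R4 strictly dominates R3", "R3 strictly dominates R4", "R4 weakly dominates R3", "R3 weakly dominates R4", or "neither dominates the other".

R4's payoffs vs R3's, by Bob's action — L: 6>1, CL: 10>3, CR: 6>4, R: 1>-3.
R4 gives a strictly higher payoff against each opponent action, so R4 strictly dominates R3.

R4 strictly dominates R3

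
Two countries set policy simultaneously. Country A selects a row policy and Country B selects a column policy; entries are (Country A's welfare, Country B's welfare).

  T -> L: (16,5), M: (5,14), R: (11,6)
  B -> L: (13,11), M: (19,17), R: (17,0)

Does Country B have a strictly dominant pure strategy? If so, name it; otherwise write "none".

M vs L: T: 14>5, B: 17>11.
M vs R: T: 14>6, B: 17>0.
M strictly beats every other strategy against every opponent action, so it is strictly dominant.

M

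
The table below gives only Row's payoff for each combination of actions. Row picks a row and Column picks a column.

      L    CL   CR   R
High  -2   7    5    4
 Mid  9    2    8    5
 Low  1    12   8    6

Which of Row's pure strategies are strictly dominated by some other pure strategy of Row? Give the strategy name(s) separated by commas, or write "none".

High

High: dominated, since Low does at least as well everywhere (L: 1>-2, CL: 12>7, CR: 8>5, R: 6>4).
Nothing dominates Mid: High at L (9>-2); Low at L (9>1).
Low is not dominated — it holds its own against High at L (1>-2); Mid at CL (12>2).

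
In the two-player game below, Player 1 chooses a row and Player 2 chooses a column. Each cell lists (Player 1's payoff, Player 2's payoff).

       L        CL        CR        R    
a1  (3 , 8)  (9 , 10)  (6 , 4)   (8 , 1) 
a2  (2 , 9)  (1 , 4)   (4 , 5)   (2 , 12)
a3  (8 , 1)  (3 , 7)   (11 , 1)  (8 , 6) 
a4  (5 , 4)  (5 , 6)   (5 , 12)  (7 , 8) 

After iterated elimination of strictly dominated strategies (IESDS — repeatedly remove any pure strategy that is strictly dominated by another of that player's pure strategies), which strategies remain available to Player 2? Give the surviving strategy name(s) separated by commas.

CL

For Player 1, a1 strictly dominates a2 on the remaining columns (L: 3>2, CL: 9>1, CR: 6>4, R: 8>2); eliminate a2.
For Player 2, CL strictly dominates L on the remaining rows (a1: 10>8, a3: 7>1, a4: 6>4); eliminate L.
For Player 1, a1 strictly dominates a4 on the remaining columns (CL: 9>5, CR: 6>5, R: 8>7); eliminate a4.
Column CR is eliminated: CL beats it against every remaining row (a1: 10>4, a3: 7>1).
Player 2's strategy R is strictly dominated by CL (a1: 10>1, a3: 7>6) and is removed.
Row a3 is eliminated: a1 beats it against every remaining column (CL: 9>3).
Among the remaining strategies, none is strictly dominated by another pure strategy of the same player, so the elimination stops.
Surviving strategies — Player 1: {a1}; Player 2: {CL}.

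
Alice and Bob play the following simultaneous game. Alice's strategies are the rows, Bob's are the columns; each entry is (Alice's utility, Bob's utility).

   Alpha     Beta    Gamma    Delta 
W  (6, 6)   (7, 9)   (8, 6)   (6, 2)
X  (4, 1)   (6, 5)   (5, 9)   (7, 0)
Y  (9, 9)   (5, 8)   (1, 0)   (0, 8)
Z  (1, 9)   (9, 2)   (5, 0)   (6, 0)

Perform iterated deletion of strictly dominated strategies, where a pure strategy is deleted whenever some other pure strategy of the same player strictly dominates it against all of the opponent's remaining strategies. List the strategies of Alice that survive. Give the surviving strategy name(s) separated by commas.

For Bob, Alpha strictly dominates Delta on the remaining rows (W: 6>2, X: 1>0, Y: 9>8, Z: 9>0); eliminate Delta.
Row X is eliminated: W beats it against every remaining column (Alpha: 6>4, Beta: 7>6, Gamma: 8>5).
Column Gamma is eliminated: Beta beats it against every remaining row (W: 9>6, Y: 8>0, Z: 2>0).
Among the remaining strategies, none is strictly dominated by another pure strategy of the same player, so the elimination stops.
Surviving strategies — Alice: {W, Y, Z}; Bob: {Alpha, Beta}.

W, Y, Z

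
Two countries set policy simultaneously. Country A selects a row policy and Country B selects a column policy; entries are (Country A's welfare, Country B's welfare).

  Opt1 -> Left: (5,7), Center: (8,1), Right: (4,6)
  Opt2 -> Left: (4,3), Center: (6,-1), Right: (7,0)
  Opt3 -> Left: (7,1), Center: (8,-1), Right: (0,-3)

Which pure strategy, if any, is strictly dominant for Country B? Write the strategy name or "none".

Left

Left vs Center: Opt1: 7>1, Opt2: 3>-1, Opt3: 1>-1.
Left vs Right: Opt1: 7>6, Opt2: 3>0, Opt3: 1>-3.
Left strictly beats every other strategy against every opponent action, so it is strictly dominant.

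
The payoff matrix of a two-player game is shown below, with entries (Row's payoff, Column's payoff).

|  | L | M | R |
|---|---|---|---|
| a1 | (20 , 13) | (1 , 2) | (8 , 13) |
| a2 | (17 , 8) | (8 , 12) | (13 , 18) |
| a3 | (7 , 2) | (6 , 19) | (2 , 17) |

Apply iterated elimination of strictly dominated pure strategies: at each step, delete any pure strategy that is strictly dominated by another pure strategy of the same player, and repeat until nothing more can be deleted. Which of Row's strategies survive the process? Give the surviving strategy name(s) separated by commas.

Row a3 is eliminated: a2 beats it against every remaining column (L: 17>7, M: 8>6, R: 13>2).
For Column, R strictly dominates M on the remaining rows (a1: 13>2, a2: 18>12); eliminate M.
Among the remaining strategies, none is strictly dominated by another pure strategy of the same player, so the elimination stops.
Surviving strategies — Row: {a1, a2}; Column: {L, R}.

a1, a2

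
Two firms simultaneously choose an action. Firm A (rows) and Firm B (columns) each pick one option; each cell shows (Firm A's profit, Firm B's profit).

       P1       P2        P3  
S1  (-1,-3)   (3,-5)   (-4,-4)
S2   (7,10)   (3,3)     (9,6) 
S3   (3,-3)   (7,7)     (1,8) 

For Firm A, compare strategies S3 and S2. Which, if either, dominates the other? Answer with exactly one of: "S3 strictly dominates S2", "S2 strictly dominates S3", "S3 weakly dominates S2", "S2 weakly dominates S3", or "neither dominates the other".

neither dominates the other

S3's payoffs vs S2's, by Firm B's action — P1: 3<7, P2: 7>3, P3: 1<9.
S3 does better at P2 but worse at P1, P3; neither strategy dominates the other.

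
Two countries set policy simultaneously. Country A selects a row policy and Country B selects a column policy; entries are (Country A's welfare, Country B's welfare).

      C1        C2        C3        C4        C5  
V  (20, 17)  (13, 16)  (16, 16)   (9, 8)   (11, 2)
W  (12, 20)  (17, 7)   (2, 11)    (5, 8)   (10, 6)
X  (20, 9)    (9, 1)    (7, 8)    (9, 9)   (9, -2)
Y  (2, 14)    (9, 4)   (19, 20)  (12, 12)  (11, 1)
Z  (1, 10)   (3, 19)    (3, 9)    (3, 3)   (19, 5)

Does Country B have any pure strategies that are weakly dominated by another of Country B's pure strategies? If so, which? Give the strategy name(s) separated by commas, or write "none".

C4, C5

Nothing dominates C1: C2 at V (17>16); C3 at V (17>16); C4 at V (17>8); C5 at V (17>2).
Nothing dominates C2: C1 at Z (19>10); C3 at Z (19>9); C4 at V (16>8); C5 at V (16>2).
C3 is not dominated — it holds its own against C1 at Y (20>14); C2 at W (11>7); C4 at V (16>8); C5 at V (16>2).
C1 weakly dominates C4 — V: 17>8, W: 20>8, X: 9=9, Y: 14>12, Z: 10>3.
C1 weakly dominates C5 — V: 17>2, W: 20>6, X: 9>-2, Y: 14>1, Z: 10>5.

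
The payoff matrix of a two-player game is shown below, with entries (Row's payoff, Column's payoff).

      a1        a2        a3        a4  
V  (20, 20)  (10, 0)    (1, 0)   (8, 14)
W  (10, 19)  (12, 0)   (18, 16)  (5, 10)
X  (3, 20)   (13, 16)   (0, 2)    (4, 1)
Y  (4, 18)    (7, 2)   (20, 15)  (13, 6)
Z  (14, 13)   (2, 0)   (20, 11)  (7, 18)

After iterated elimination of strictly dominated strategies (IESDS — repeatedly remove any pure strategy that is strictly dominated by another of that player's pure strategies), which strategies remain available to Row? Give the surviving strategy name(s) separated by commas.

V

For Column, a1 strictly dominates a2 on the remaining rows (V: 20>0, W: 19>0, X: 20>16, Y: 18>2, Z: 13>0); eliminate a2.
Row W is eliminated: Z beats it against every remaining column (a1: 14>10, a3: 20>18, a4: 7>5).
Row X is eliminated: V beats it against every remaining column (a1: 20>3, a3: 1>0, a4: 8>4).
For Column, a1 strictly dominates a3 on the remaining rows (V: 20>0, Y: 18>15, Z: 13>11); eliminate a3.
For Row, V strictly dominates Z on the remaining columns (a1: 20>14, a4: 8>7); eliminate Z.
Column's strategy a4 is strictly dominated by a1 (V: 20>14, Y: 18>6) and is removed.
Row Y is eliminated: V beats it against every remaining column (a1: 20>4).
Among the remaining strategies, none is strictly dominated by another pure strategy of the same player, so the elimination stops.
Surviving strategies — Row: {V}; Column: {a1}.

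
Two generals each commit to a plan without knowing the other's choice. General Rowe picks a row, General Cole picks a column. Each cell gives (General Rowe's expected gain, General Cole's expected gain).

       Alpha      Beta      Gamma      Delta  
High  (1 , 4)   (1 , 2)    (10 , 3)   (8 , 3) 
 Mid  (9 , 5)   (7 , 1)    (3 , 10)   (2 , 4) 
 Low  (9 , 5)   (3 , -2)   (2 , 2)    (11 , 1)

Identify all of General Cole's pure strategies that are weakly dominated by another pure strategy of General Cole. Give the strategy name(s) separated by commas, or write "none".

Beta, Delta

Alpha is not dominated — it holds its own against Beta at High (4>2); Gamma at High (4>3); Delta at High (4>3).
Alpha weakly dominates Beta — High: 4>2, Mid: 5>1, Low: 5>-2.
Nothing dominates Gamma: Alpha at Mid (10>5); Beta at High (3>2); Delta at Mid (10>4).
Delta is weakly dominated by Alpha (High: 4>3, Mid: 5>4, Low: 5>1).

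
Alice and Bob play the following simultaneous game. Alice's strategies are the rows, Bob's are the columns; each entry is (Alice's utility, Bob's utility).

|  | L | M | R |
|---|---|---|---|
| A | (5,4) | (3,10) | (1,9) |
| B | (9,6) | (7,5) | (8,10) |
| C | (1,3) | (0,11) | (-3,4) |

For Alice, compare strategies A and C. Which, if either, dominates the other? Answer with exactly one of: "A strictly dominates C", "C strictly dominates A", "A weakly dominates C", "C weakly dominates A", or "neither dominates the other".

A's payoffs vs C's, by Bob's action — L: 5>1, M: 3>0, R: 1>-3.
A gives a strictly higher payoff against every action of Bob, so A strictly dominates C.

A strictly dominates C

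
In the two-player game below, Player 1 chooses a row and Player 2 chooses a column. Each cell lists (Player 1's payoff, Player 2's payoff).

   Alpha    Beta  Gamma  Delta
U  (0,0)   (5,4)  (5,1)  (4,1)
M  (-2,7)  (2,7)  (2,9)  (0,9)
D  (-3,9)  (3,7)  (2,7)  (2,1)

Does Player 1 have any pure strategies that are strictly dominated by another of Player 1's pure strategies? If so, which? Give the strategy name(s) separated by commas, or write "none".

M, D

Nothing dominates U: M at Alpha (0>-2); D at Alpha (0>-3).
U strictly dominates M — Alpha: 0>-2, Beta: 5>2, Gamma: 5>2, Delta: 4>0.
U strictly dominates D — Alpha: 0>-3, Beta: 5>3, Gamma: 5>2, Delta: 4>2.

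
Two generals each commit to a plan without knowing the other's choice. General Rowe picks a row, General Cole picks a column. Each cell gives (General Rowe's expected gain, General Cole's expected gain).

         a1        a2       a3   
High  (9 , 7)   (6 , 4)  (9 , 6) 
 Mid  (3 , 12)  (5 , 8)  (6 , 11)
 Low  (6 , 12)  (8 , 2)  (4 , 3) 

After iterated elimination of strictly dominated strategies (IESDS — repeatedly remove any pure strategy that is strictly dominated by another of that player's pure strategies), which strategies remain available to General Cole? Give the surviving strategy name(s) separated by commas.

For General Rowe, High strictly dominates Mid on the remaining columns (a1: 9>3, a2: 6>5, a3: 9>6); eliminate Mid.
General Cole's strategy a2 is strictly dominated by a1 (High: 7>4, Low: 12>2) and is removed.
Row Low is eliminated: High beats it against every remaining column (a1: 9>6, a3: 9>4).
General Cole's strategy a3 is strictly dominated by a1 (High: 7>6) and is removed.
Among the remaining strategies, none is strictly dominated by another pure strategy of the same player, so the elimination stops.
Surviving strategies — General Rowe: {High}; General Cole: {a1}.

a1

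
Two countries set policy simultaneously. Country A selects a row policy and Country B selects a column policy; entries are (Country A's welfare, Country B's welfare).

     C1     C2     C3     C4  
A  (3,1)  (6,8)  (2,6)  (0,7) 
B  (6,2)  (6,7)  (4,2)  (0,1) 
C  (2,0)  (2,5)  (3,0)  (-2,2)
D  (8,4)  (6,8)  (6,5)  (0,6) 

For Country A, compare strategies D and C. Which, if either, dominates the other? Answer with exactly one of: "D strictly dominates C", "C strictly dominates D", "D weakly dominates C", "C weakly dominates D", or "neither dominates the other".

D strictly dominates C

Compare D to C across each opponent action: C1: 8>2, C2: 6>2, C3: 6>3, C4: 0>-2.
D gives a strictly higher payoff against each opponent action, so D strictly dominates C.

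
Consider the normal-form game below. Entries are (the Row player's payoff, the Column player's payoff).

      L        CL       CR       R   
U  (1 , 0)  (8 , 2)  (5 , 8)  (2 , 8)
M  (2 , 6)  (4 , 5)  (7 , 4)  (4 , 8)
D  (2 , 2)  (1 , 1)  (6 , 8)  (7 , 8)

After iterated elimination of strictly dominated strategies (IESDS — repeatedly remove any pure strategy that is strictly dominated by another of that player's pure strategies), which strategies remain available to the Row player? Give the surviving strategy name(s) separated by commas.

M, D

The Column player's strategy L is strictly dominated by R (U: 8>0, M: 8>6, D: 8>2) and is removed.
Column CL is eliminated: R beats it against every remaining row (U: 8>2, M: 8>5, D: 8>1).
For the Row player, M strictly dominates U on the remaining columns (CR: 7>5, R: 4>2); eliminate U.
Among the remaining strategies, none is strictly dominated by another pure strategy of the same player, so the elimination stops.
Surviving strategies — the Row player: {M, D}; the Column player: {CR, R}.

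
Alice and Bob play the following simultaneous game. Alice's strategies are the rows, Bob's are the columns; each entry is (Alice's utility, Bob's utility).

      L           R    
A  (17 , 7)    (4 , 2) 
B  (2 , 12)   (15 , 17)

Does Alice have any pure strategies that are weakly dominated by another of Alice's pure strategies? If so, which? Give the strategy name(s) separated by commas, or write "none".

Nothing dominates A: B at L (17>2).
B is not dominated — it holds its own against A at R (15>4).

none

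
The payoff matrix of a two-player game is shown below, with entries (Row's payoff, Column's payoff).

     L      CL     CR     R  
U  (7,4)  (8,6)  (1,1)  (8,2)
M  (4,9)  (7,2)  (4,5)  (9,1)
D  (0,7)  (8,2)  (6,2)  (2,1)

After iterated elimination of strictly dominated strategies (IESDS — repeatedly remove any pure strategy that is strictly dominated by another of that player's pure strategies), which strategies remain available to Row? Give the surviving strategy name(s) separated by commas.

For Column, L strictly dominates CR on the remaining rows (U: 4>1, M: 9>5, D: 7>2); eliminate CR.
Column R is eliminated: L beats it against every remaining row (U: 4>2, M: 9>1, D: 7>1).
Row's strategy M is strictly dominated by U (L: 7>4, CL: 8>7) and is removed.
Among the remaining strategies, none is strictly dominated by another pure strategy of the same player, so the elimination stops.
Surviving strategies — Row: {U, D}; Column: {L, CL}.

U, D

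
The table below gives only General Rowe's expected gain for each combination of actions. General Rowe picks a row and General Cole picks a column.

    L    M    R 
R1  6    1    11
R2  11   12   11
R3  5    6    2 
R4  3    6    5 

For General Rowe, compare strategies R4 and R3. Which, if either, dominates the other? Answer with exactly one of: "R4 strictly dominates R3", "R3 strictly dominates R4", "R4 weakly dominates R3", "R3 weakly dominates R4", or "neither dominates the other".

neither dominates the other

R4's payoffs vs R3's, by General Cole's action — L: 3<5, M: 6=6, R: 5>2.
R4 does better at R but worse at L; neither strategy dominates the other.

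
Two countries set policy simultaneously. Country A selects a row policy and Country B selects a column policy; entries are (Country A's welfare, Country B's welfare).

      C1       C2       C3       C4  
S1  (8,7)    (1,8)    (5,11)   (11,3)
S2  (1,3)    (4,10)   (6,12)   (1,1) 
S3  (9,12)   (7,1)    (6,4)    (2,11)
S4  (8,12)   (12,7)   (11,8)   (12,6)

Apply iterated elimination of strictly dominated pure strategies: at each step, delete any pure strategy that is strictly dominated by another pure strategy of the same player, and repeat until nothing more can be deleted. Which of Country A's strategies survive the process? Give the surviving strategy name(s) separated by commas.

For Country A, S4 strictly dominates S2 on the remaining columns (C1: 8>1, C2: 12>4, C3: 11>6, C4: 12>1); eliminate S2.
Column C2 is eliminated: C3 beats it against every remaining row (S1: 11>8, S3: 4>1, S4: 8>7).
For Country B, C1 strictly dominates C4 on the remaining rows (S1: 7>3, S3: 12>11, S4: 12>6); eliminate C4.
Row S1 is eliminated: S3 beats it against every remaining column (C1: 9>8, C3: 6>5).
For Country B, C1 strictly dominates C3 on the remaining rows (S3: 12>4, S4: 12>8); eliminate C3.
Row S4 is eliminated: S3 beats it against every remaining column (C1: 9>8).
Among the remaining strategies, none is strictly dominated by another pure strategy of the same player, so the elimination stops.
Surviving strategies — Country A: {S3}; Country B: {C1}.

S3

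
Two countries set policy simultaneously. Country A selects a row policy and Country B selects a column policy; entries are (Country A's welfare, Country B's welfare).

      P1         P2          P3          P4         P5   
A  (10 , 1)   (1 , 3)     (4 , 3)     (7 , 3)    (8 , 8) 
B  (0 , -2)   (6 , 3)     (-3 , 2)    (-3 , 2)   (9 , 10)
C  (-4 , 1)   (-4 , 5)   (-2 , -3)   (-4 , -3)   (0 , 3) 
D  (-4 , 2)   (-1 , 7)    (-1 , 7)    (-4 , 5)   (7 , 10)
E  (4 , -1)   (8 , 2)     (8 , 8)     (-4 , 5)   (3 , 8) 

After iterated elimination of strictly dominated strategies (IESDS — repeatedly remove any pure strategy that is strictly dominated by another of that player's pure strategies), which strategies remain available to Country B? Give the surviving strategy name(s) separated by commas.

Country A's strategy C is strictly dominated by A (P1: 10>-4, P2: 1>-4, P3: 4>-2, P4: 7>-4, P5: 8>0) and is removed.
Country A's strategy D is strictly dominated by A (P1: 10>-4, P2: 1>-1, P3: 4>-1, P4: 7>-4, P5: 8>7) and is removed.
Column P1 is eliminated: P2 beats it against every remaining row (A: 3>1, B: 3>-2, E: 2>-1).
Column P2 is eliminated: P5 beats it against every remaining row (A: 8>3, B: 10>3, E: 8>2).
For Country B, P5 strictly dominates P4 on the remaining rows (A: 8>3, B: 10>2, E: 8>5); eliminate P4.
Among the remaining strategies, none is strictly dominated by another pure strategy of the same player, so the elimination stops.
Surviving strategies — Country A: {A, B, E}; Country B: {P3, P5}.

P3, P5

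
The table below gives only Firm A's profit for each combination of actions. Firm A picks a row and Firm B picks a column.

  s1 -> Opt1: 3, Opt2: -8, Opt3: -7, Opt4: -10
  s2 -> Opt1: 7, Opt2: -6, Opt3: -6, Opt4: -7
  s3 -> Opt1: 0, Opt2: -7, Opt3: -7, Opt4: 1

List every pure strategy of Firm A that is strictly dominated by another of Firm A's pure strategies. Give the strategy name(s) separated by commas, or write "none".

s1

s1 is strictly dominated by s2 (Opt1: 7>3, Opt2: -6>-8, Opt3: -6>-7, Opt4: -7>-10).
Nothing dominates s2: s1 at Opt1 (7>3); s3 at Opt1 (7>0).
Nothing dominates s3: s1 at Opt2 (-7>-8); s2 at Opt4 (1>-7).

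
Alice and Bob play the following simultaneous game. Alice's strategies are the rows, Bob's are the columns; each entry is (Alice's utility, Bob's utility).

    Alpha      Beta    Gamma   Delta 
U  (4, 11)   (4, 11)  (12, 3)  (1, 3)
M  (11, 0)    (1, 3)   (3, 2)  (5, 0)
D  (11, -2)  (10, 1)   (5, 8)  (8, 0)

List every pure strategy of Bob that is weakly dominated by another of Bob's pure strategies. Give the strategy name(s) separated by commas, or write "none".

Alpha, Delta

Alpha is weakly dominated by Beta (U: 11=11, M: 3>0, D: 1>-2).
Nothing dominates Beta: Alpha at M (3>0); Gamma at U (11>3); Delta at U (11>3).
Nothing dominates Gamma: Alpha at M (2>0); Beta at D (8>1); Delta at M (2>0).
Delta: dominated, since Beta does at least as well everywhere (U: 11>3, M: 3>0, D: 1>0).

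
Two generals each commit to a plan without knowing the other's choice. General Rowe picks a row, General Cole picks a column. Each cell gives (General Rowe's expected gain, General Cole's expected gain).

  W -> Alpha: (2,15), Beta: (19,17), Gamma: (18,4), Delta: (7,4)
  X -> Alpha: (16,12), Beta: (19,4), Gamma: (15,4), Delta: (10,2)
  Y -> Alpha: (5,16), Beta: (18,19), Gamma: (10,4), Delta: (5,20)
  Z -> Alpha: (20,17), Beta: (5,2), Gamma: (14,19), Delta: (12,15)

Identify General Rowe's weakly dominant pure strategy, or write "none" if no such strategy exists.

W fails to dominate X at Alpha (2<16).
X fails to dominate W at Gamma (15<18).
Y fails to dominate W at Beta (18<19).
Z fails to dominate W at Beta (5<19).
No single strategy dominates all the others.

none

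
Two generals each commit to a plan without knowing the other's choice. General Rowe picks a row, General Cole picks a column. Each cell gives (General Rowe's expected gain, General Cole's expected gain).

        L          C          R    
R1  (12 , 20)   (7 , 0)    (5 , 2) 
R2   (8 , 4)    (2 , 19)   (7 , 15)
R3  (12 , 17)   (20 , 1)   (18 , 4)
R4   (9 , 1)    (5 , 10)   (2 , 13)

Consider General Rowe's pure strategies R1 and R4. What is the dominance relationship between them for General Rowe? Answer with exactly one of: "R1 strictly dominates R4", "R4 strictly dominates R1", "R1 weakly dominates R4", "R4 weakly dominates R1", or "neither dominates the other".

R1 strictly dominates R4

R1's payoffs vs R4's, by General Cole's action — L: 12>9, C: 7>5, R: 5>2.
Every comparison favours R1, so R1 strictly dominates R4.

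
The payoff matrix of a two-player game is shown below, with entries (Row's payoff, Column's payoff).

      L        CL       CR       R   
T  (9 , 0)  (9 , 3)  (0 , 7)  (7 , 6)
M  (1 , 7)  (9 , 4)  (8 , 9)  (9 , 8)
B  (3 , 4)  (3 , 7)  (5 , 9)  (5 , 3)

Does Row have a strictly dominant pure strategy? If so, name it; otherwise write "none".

none

T fails to dominate M at CL (9=9).
M fails to dominate T at L (1<9).
B fails to dominate T at L (3<9).
No single strategy dominates all the others.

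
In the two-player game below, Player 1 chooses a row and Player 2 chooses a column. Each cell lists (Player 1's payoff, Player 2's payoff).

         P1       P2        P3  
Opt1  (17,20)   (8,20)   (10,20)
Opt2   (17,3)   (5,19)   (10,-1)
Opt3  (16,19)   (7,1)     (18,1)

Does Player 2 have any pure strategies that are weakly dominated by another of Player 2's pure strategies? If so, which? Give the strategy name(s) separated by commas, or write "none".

P3

Nothing dominates P1: P2 at Opt3 (19>1); P3 at Opt2 (3>-1).
Nothing dominates P2: P1 at Opt2 (19>3); P3 at Opt2 (19>-1).
P3 is weakly dominated by P1 (Opt1: 20=20, Opt2: 3>-1, Opt3: 19>1).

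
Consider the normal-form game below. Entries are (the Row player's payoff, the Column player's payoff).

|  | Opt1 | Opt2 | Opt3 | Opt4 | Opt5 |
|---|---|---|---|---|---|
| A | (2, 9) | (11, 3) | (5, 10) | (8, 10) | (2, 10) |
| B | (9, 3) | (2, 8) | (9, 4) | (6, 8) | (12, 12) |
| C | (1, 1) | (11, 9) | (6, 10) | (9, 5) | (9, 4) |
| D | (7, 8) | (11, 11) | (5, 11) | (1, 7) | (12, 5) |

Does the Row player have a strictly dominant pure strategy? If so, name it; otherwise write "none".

none

A fails to dominate B at Opt1 (2<9).
B fails to dominate A at Opt2 (2<11).
C fails to dominate A at Opt1 (1<2).
D fails to dominate A at Opt2 (11=11).
No single strategy dominates all the others.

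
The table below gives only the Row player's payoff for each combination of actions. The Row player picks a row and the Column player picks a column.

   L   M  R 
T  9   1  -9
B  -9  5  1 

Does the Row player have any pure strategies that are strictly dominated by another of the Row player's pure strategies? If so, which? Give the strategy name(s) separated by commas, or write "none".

none

T is not dominated — it holds its own against B at L (9>-9).
B: no other strategy beats it everywhere (T at M (5>1)).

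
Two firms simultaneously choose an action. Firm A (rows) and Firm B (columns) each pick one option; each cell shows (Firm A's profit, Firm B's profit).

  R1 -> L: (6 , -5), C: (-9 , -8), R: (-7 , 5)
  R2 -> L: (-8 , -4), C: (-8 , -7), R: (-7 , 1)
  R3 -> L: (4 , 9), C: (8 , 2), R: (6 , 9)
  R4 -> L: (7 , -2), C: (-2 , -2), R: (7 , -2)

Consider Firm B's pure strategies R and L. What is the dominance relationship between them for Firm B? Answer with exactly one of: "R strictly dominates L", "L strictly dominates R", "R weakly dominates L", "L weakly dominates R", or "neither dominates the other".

R weakly dominates L

Compare R to L across every action of Firm A: R1: 5>-5, R2: 1>-4, R3: 9=9, R4: -2=-2.
R is at least as good everywhere and strictly better somewhere (tied only at R3, R4), so R weakly but not strictly dominates L.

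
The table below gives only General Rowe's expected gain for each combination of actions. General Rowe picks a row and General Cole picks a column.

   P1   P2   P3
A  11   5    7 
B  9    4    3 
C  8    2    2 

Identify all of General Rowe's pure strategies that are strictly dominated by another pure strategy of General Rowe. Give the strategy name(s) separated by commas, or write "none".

B, C

A is not dominated — it holds its own against B at P1 (11>9); C at P1 (11>8).
B is strictly dominated by A (P1: 11>9, P2: 5>4, P3: 7>3).
A strictly dominates C — P1: 11>8, P2: 5>2, P3: 7>2.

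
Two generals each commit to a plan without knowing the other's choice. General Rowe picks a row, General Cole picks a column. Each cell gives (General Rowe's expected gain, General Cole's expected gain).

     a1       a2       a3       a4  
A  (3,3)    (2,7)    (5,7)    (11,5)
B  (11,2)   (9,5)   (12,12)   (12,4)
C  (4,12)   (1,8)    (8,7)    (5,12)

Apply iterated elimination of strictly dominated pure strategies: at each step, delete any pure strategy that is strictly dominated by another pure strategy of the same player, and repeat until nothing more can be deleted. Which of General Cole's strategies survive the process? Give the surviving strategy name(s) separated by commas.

a3

Row A is eliminated: B beats it against every remaining column (a1: 11>3, a2: 9>2, a3: 12>5, a4: 12>11).
Row C is eliminated: B beats it against every remaining column (a1: 11>4, a2: 9>1, a3: 12>8, a4: 12>5).
Column a1 is eliminated: a2 beats it against every remaining row (B: 5>2).
Column a2 is eliminated: a3 beats it against every remaining row (B: 12>5).
General Cole's strategy a4 is strictly dominated by a3 (B: 12>4) and is removed.
Among the remaining strategies, none is strictly dominated by another pure strategy of the same player, so the elimination stops.
Surviving strategies — General Rowe: {B}; General Cole: {a3}.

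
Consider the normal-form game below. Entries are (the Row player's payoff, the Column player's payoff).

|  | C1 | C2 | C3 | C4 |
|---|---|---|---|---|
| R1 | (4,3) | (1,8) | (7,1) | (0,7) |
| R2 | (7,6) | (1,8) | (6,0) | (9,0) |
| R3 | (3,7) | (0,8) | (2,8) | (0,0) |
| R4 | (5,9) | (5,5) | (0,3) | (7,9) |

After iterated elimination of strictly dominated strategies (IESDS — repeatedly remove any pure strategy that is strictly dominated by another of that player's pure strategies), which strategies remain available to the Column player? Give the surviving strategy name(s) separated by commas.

C1, C2, C4

For the Row player, R2 strictly dominates R3 on the remaining columns (C1: 7>3, C2: 1>0, C3: 6>2, C4: 9>0); eliminate R3.
The Column player's strategy C3 is strictly dominated by C1 (R1: 3>1, R2: 6>0, R4: 9>3) and is removed.
For the Row player, R4 strictly dominates R1 on the remaining columns (C1: 5>4, C2: 5>1, C4: 7>0); eliminate R1.
Among the remaining strategies, none is strictly dominated by another pure strategy of the same player, so the elimination stops.
Surviving strategies — the Row player: {R2, R4}; the Column player: {C1, C2, C4}.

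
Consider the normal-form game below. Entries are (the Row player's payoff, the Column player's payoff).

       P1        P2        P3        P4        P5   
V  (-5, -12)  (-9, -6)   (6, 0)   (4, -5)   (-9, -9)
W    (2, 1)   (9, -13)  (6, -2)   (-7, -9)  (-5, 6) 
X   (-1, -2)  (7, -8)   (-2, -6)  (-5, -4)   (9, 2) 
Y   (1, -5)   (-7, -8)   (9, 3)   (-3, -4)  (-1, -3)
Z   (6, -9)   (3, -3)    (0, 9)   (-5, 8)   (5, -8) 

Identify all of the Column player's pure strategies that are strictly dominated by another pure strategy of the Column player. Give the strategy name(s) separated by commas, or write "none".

P1: dominated, since P5 does at least as well everywhere (V: -9>-12, W: 6>1, X: 2>-2, Y: -3>-5, Z: -8>-9).
P2: dominated, since P3 does at least as well everywhere (V: 0>-6, W: -2>-13, X: -6>-8, Y: 3>-8, Z: 9>-3).
P3: no other strategy beats it everywhere (P1 at V (0>-12); P2 at V (0>-6); P4 at V (0>-5); P5 at V (0>-9)).
P4: no other strategy beats it everywhere (P1 at V (-5>-12); P2 at V (-5>-6); P3 at X (-4>-6); P5 at V (-5>-9)).
P5: no other strategy beats it everywhere (P1 at V (-9>-12); P2 at W (6>-13); P3 at W (6>-2); P4 at W (6>-9)).

P1, P2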